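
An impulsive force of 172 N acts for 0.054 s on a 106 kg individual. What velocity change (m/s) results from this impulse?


J = F * dt = 172 * 0.054 = 9.2880 N*s
delta_v = J / m
delta_v = 9.2880 / 106
delta_v = 0.0876


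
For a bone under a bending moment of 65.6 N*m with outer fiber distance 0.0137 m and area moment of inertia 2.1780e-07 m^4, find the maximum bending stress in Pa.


sigma = M * c / I
sigma = 65.6 * 0.0137 / 2.1780e-07
M * c = 0.8987
sigma = 4.1264e+06


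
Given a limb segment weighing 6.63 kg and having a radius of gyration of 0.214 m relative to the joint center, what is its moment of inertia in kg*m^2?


I = m * k^2
I = 6.63 * 0.214^2
k^2 = 0.0458
I = 0.3036


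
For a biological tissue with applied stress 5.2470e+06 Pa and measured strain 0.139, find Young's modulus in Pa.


E = stress / strain
E = 5.2470e+06 / 0.139
E = 3.7748e+07


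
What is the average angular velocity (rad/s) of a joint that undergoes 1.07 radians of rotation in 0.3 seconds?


omega = delta_theta / delta_t
omega = 1.07 / 0.3
omega = 3.5667


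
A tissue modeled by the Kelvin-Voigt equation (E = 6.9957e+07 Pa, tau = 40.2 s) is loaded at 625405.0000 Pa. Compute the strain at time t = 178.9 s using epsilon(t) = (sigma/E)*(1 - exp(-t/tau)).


epsilon(t) = (sigma/E) * (1 - exp(-t/tau))
sigma/E = 625405.0000 / 6.9957e+07 = 0.0089
exp(-t/tau) = exp(-178.9 / 40.2) = 0.0117
epsilon = 0.0089 * (1 - 0.0117)
epsilon = 0.0088


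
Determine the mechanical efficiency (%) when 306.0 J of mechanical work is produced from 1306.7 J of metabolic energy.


eta = (W_mech / E_meta) * 100
eta = (306.0 / 1306.7) * 100
ratio = 0.2342
eta = 23.4178


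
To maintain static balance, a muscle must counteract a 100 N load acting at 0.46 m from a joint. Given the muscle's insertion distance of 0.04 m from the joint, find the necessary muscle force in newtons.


F_muscle = W * d_load / d_muscle
F_muscle = 100 * 0.46 / 0.04
Numerator = 46.0000
F_muscle = 1150.0000


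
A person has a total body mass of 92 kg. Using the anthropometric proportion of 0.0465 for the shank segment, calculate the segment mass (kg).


m_segment = body_mass * fraction
m_segment = 92 * 0.0465
m_segment = 4.2780


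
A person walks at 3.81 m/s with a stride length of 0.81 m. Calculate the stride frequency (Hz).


f = v / stride_length
f = 3.81 / 0.81
f = 4.7037


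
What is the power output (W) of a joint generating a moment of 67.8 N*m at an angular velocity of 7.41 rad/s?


P = M * omega
P = 67.8 * 7.41
P = 502.3980


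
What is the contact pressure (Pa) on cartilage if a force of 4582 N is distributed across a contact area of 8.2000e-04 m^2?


P = F / A
P = 4582 / 8.2000e-04
P = 5.5878e+06


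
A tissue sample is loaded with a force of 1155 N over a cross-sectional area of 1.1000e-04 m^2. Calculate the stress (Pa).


stress = F / A
stress = 1155 / 1.1000e-04
stress = 1.0500e+07


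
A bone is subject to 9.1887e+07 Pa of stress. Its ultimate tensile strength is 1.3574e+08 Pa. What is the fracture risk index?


FRI = applied / ultimate
FRI = 9.1887e+07 / 1.3574e+08
FRI = 0.6769


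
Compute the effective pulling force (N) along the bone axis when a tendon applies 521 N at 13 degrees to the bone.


F_eff = F_tendon * cos(theta)
theta = 13 deg = 0.2269 rad
cos(theta) = 0.9744
F_eff = 521 * 0.9744
F_eff = 507.6468


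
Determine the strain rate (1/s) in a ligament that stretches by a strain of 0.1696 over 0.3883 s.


strain_rate = delta_strain / delta_t
strain_rate = 0.1696 / 0.3883
strain_rate = 0.4368


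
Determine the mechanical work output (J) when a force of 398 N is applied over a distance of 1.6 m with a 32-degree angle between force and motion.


W = F * d * cos(theta)
theta = 32 deg = 0.5585 rad
cos(theta) = 0.8480
W = 398 * 1.6 * 0.8480
W = 540.0370


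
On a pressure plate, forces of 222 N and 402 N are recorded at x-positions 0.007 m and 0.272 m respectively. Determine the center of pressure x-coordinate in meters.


COP_x = (F1*x1 + F2*x2) / (F1 + F2)
COP_x = (222*0.007 + 402*0.272) / (222 + 402)
Numerator = 110.8980
Denominator = 624
COP_x = 0.1777


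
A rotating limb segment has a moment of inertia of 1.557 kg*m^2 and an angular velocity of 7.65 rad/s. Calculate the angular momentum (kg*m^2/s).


L = I * omega
L = 1.557 * 7.65
L = 11.9110


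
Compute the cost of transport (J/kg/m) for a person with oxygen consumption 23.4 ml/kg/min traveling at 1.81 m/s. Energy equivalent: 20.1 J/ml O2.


Power per kg = VO2 * 20.1 / 60
Power per kg = 23.4 * 20.1 / 60 = 7.8390 W/kg
Cost = power_per_kg / speed
Cost = 7.8390 / 1.81
Cost = 4.3309


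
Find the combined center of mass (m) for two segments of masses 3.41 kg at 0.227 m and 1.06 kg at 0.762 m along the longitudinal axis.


COM = (m1*x1 + m2*x2) / (m1 + m2)
COM = (3.41*0.227 + 1.06*0.762) / (3.41 + 1.06)
Numerator = 1.5818
Denominator = 4.4700
COM = 0.3539


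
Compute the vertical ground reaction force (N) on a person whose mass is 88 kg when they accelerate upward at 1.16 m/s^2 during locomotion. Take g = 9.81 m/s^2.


GRF = m * (g + a)
GRF = 88 * (9.81 + 1.16)
GRF = 88 * 10.9700
GRF = 965.3600


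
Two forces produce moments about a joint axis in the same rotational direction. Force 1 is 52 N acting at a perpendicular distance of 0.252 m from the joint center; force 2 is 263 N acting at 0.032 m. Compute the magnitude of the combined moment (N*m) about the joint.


M = F1 * d1 + F2 * d2
M = 52 * 0.252 + 263 * 0.032
M = 13.1040 + 8.4160
M = 21.5200


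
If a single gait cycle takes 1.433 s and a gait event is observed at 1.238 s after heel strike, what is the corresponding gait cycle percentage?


pct = (event_time / cycle_time) * 100
pct = (1.238 / 1.433) * 100
ratio = 0.8639
pct = 86.3922


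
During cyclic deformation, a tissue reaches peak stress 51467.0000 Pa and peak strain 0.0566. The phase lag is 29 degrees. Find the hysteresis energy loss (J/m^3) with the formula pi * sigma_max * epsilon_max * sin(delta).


E_loss = pi * sigma_max * epsilon_max * sin(delta)
delta = 29 deg = 0.5061 rad
sin(delta) = 0.4848
E_loss = pi * 51467.0000 * 0.0566 * 0.4848
E_loss = 4436.7646


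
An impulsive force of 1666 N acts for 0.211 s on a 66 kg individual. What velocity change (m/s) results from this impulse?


J = F * dt = 1666 * 0.211 = 351.5260 N*s
delta_v = J / m
delta_v = 351.5260 / 66
delta_v = 5.3262


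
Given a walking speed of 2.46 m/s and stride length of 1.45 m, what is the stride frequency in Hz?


f = v / stride_length
f = 2.46 / 1.45
f = 1.6966


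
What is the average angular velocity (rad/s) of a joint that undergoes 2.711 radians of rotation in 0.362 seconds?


omega = delta_theta / delta_t
omega = 2.711 / 0.362
omega = 7.4890


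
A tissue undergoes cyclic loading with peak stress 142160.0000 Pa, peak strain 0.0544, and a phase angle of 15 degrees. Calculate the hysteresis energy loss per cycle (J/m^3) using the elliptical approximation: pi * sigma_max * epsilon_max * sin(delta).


E_loss = pi * sigma_max * epsilon_max * sin(delta)
delta = 15 deg = 0.2618 rad
sin(delta) = 0.2588
E_loss = pi * 142160.0000 * 0.0544 * 0.2588
E_loss = 6288.1431


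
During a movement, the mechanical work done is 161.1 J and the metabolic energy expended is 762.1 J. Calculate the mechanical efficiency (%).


eta = (W_mech / E_meta) * 100
eta = (161.1 / 762.1) * 100
ratio = 0.2114
eta = 21.1390


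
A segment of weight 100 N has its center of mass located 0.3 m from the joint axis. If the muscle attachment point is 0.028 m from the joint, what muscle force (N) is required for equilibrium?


F_muscle = W * d_load / d_muscle
F_muscle = 100 * 0.3 / 0.028
Numerator = 30.0000
F_muscle = 1071.4286


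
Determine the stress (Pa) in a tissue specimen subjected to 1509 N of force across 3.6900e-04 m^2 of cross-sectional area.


stress = F / A
stress = 1509 / 3.6900e-04
stress = 4.0894e+06


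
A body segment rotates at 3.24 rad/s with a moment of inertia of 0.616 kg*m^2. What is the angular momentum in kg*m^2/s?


L = I * omega
L = 0.616 * 3.24
L = 1.9958


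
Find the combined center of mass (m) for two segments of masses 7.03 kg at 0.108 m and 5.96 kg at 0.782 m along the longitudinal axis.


COM = (m1*x1 + m2*x2) / (m1 + m2)
COM = (7.03*0.108 + 5.96*0.782) / (7.03 + 5.96)
Numerator = 5.4200
Denominator = 12.9900
COM = 0.4172


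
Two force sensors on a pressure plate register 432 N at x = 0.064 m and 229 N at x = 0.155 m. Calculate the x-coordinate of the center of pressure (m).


COP_x = (F1*x1 + F2*x2) / (F1 + F2)
COP_x = (432*0.064 + 229*0.155) / (432 + 229)
Numerator = 63.1430
Denominator = 661
COP_x = 0.0955


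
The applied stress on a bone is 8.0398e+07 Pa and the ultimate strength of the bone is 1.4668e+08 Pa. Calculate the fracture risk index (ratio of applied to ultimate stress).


FRI = applied / ultimate
FRI = 8.0398e+07 / 1.4668e+08
FRI = 0.5481


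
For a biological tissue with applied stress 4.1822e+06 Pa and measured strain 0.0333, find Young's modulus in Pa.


E = stress / strain
E = 4.1822e+06 / 0.0333
E = 1.2559e+08


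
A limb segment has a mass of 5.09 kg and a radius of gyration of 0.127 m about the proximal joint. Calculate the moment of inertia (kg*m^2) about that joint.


I = m * k^2
I = 5.09 * 0.127^2
k^2 = 0.0161
I = 0.0821


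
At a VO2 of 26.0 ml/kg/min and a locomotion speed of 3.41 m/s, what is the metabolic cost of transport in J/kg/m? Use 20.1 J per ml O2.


Power per kg = VO2 * 20.1 / 60
Power per kg = 26.0 * 20.1 / 60 = 8.7100 W/kg
Cost = power_per_kg / speed
Cost = 8.7100 / 3.41
Cost = 2.5543


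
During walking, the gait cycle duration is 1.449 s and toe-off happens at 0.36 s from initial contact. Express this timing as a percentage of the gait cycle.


pct = (event_time / cycle_time) * 100
pct = (0.36 / 1.449) * 100
ratio = 0.2484
pct = 24.8447


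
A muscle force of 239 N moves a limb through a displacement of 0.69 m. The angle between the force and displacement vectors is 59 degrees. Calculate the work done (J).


W = F * d * cos(theta)
theta = 59 deg = 1.0297 rad
cos(theta) = 0.5150
W = 239 * 0.69 * 0.5150
W = 84.9349


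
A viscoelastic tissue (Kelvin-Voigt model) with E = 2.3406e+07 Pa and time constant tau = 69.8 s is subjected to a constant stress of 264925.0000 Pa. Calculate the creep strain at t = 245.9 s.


epsilon(t) = (sigma/E) * (1 - exp(-t/tau))
sigma/E = 264925.0000 / 2.3406e+07 = 0.0113
exp(-t/tau) = exp(-245.9 / 69.8) = 0.0295
epsilon = 0.0113 * (1 - 0.0295)
epsilon = 0.0110


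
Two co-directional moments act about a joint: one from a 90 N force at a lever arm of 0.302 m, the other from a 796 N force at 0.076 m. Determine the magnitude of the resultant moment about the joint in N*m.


M = F1 * d1 + F2 * d2
M = 90 * 0.302 + 796 * 0.076
M = 27.1800 + 60.4960
M = 87.6760


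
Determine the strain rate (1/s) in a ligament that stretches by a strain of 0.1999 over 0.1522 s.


strain_rate = delta_strain / delta_t
strain_rate = 0.1999 / 0.1522
strain_rate = 1.3134


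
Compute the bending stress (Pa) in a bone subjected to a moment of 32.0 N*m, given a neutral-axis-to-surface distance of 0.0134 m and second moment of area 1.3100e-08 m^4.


sigma = M * c / I
sigma = 32.0 * 0.0134 / 1.3100e-08
M * c = 0.4288
sigma = 3.2733e+07


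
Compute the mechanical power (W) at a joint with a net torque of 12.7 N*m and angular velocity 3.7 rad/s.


P = M * omega
P = 12.7 * 3.7
P = 46.9900


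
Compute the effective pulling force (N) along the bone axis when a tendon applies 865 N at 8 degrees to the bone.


F_eff = F_tendon * cos(theta)
theta = 8 deg = 0.1396 rad
cos(theta) = 0.9903
F_eff = 865 * 0.9903
F_eff = 856.5819


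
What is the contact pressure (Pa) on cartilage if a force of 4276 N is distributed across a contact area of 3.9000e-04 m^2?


P = F / A
P = 4276 / 3.9000e-04
P = 1.0964e+07


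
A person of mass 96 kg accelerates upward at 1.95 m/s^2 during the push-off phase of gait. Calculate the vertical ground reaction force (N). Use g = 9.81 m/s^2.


GRF = m * (g + a)
GRF = 96 * (9.81 + 1.95)
GRF = 96 * 11.7600
GRF = 1128.9600


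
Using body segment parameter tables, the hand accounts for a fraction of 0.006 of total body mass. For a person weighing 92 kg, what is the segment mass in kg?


m_segment = body_mass * fraction
m_segment = 92 * 0.006
m_segment = 0.5520


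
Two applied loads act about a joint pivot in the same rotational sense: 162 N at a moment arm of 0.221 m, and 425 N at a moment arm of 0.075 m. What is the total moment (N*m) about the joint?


M = F1 * d1 + F2 * d2
M = 162 * 0.221 + 425 * 0.075
M = 35.8020 + 31.8750
M = 67.6770


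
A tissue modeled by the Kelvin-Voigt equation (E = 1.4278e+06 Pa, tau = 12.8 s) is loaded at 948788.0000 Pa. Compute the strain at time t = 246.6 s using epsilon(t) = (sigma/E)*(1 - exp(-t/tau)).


epsilon(t) = (sigma/E) * (1 - exp(-t/tau))
sigma/E = 948788.0000 / 1.4278e+06 = 0.6645
exp(-t/tau) = exp(-246.6 / 12.8) = 4.2958e-09
epsilon = 0.6645 * (1 - 4.2958e-09)
epsilon = 0.6645


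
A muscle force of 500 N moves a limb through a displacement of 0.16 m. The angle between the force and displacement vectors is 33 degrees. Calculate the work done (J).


W = F * d * cos(theta)
theta = 33 deg = 0.5760 rad
cos(theta) = 0.8387
W = 500 * 0.16 * 0.8387
W = 67.0936


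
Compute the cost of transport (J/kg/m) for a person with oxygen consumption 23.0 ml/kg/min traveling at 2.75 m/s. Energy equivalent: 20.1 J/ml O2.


Power per kg = VO2 * 20.1 / 60
Power per kg = 23.0 * 20.1 / 60 = 7.7050 W/kg
Cost = power_per_kg / speed
Cost = 7.7050 / 2.75
Cost = 2.8018


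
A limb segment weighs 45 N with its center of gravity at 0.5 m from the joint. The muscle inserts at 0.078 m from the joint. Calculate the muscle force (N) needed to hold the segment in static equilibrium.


F_muscle = W * d_load / d_muscle
F_muscle = 45 * 0.5 / 0.078
Numerator = 22.5000
F_muscle = 288.4615


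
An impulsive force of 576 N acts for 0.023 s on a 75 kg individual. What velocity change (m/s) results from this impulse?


J = F * dt = 576 * 0.023 = 13.2480 N*s
delta_v = J / m
delta_v = 13.2480 / 75
delta_v = 0.1766


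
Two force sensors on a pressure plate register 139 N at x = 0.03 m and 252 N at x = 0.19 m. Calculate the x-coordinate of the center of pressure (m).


COP_x = (F1*x1 + F2*x2) / (F1 + F2)
COP_x = (139*0.03 + 252*0.19) / (139 + 252)
Numerator = 52.0500
Denominator = 391
COP_x = 0.1331


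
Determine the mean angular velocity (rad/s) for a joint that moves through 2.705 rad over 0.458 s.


omega = delta_theta / delta_t
omega = 2.705 / 0.458
omega = 5.9061


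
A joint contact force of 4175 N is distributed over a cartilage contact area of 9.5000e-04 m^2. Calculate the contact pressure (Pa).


P = F / A
P = 4175 / 9.5000e-04
P = 4.3947e+06


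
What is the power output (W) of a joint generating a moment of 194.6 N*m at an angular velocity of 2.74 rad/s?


P = M * omega
P = 194.6 * 2.74
P = 533.2040


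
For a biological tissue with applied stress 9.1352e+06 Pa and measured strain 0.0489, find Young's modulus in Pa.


E = stress / strain
E = 9.1352e+06 / 0.0489
E = 1.8681e+08


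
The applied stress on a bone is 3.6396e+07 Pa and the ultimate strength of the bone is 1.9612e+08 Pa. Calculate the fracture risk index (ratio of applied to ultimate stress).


FRI = applied / ultimate
FRI = 3.6396e+07 / 1.9612e+08
FRI = 0.1856


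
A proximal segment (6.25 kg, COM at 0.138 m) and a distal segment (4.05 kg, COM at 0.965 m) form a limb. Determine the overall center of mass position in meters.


COM = (m1*x1 + m2*x2) / (m1 + m2)
COM = (6.25*0.138 + 4.05*0.965) / (6.25 + 4.05)
Numerator = 4.7707
Denominator = 10.3000
COM = 0.4632


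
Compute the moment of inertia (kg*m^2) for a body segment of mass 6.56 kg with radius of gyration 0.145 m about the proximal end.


I = m * k^2
I = 6.56 * 0.145^2
k^2 = 0.0210
I = 0.1379


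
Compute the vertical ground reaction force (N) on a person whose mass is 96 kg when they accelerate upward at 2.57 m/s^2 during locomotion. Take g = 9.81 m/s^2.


GRF = m * (g + a)
GRF = 96 * (9.81 + 2.57)
GRF = 96 * 12.3800
GRF = 1188.4800


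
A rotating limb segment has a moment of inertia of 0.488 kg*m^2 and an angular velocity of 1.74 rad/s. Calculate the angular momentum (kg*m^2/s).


L = I * omega
L = 0.488 * 1.74
L = 0.8491


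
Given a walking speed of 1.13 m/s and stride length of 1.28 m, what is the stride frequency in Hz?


f = v / stride_length
f = 1.13 / 1.28
f = 0.8828


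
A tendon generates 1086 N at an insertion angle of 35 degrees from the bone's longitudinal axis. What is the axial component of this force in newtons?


F_eff = F_tendon * cos(theta)
theta = 35 deg = 0.6109 rad
cos(theta) = 0.8192
F_eff = 1086 * 0.8192
F_eff = 889.5991


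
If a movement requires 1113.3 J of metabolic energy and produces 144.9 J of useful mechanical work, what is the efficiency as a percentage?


eta = (W_mech / E_meta) * 100
eta = (144.9 / 1113.3) * 100
ratio = 0.1302
eta = 13.0154


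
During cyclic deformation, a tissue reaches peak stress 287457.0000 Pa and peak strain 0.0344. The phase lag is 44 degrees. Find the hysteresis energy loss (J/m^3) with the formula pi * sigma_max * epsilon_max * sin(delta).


E_loss = pi * sigma_max * epsilon_max * sin(delta)
delta = 44 deg = 0.7679 rad
sin(delta) = 0.6947
E_loss = pi * 287457.0000 * 0.0344 * 0.6947
E_loss = 21580.0515


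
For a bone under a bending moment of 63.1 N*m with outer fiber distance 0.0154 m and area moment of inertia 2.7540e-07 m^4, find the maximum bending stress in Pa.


sigma = M * c / I
sigma = 63.1 * 0.0154 / 2.7540e-07
M * c = 0.9717
sigma = 3.5285e+06


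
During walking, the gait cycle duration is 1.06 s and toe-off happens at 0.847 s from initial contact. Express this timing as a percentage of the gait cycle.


pct = (event_time / cycle_time) * 100
pct = (0.847 / 1.06) * 100
ratio = 0.7991
pct = 79.9057


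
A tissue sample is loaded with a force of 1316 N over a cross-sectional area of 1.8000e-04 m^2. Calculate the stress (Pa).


stress = F / A
stress = 1316 / 1.8000e-04
stress = 7.3111e+06


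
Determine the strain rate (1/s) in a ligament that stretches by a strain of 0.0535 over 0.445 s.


strain_rate = delta_strain / delta_t
strain_rate = 0.0535 / 0.445
strain_rate = 0.1202


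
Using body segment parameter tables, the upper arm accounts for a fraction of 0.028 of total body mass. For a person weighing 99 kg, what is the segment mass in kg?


m_segment = body_mass * fraction
m_segment = 99 * 0.028
m_segment = 2.7720


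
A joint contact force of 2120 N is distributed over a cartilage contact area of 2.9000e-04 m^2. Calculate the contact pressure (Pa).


P = F / A
P = 2120 / 2.9000e-04
P = 7.3103e+06


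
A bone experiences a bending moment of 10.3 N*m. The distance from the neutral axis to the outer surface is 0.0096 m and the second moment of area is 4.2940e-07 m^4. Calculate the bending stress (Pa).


sigma = M * c / I
sigma = 10.3 * 0.0096 / 4.2940e-07
M * c = 0.0989
sigma = 230274.8020


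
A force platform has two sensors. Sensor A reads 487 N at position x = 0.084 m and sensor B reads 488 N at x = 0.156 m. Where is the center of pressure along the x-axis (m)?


COP_x = (F1*x1 + F2*x2) / (F1 + F2)
COP_x = (487*0.084 + 488*0.156) / (487 + 488)
Numerator = 117.0360
Denominator = 975
COP_x = 0.1200


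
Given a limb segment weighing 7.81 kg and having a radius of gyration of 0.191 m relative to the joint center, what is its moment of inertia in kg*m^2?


I = m * k^2
I = 7.81 * 0.191^2
k^2 = 0.0365
I = 0.2849


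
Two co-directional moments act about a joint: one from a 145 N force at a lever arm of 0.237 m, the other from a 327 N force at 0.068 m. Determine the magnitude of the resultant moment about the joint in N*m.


M = F1 * d1 + F2 * d2
M = 145 * 0.237 + 327 * 0.068
M = 34.3650 + 22.2360
M = 56.6010


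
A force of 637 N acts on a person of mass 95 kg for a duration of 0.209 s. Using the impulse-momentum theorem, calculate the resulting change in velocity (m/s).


J = F * dt = 637 * 0.209 = 133.1330 N*s
delta_v = J / m
delta_v = 133.1330 / 95
delta_v = 1.4014


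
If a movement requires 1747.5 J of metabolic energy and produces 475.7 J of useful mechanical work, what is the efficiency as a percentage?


eta = (W_mech / E_meta) * 100
eta = (475.7 / 1747.5) * 100
ratio = 0.2722
eta = 27.2217


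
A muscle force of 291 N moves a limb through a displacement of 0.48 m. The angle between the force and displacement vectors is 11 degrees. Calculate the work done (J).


W = F * d * cos(theta)
theta = 11 deg = 0.1920 rad
cos(theta) = 0.9816
W = 291 * 0.48 * 0.9816
W = 137.1137


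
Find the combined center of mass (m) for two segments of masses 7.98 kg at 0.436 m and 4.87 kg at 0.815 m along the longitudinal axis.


COM = (m1*x1 + m2*x2) / (m1 + m2)
COM = (7.98*0.436 + 4.87*0.815) / (7.98 + 4.87)
Numerator = 7.4483
Denominator = 12.8500
COM = 0.5796


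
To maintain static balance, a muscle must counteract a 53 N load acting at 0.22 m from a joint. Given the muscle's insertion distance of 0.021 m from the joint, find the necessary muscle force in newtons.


F_muscle = W * d_load / d_muscle
F_muscle = 53 * 0.22 / 0.021
Numerator = 11.6600
F_muscle = 555.2381


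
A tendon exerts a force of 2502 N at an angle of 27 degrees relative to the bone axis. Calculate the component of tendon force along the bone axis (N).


F_eff = F_tendon * cos(theta)
theta = 27 deg = 0.4712 rad
cos(theta) = 0.8910
F_eff = 2502 * 0.8910
F_eff = 2229.2983


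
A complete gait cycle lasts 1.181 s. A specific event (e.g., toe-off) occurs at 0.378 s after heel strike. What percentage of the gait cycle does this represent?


pct = (event_time / cycle_time) * 100
pct = (0.378 / 1.181) * 100
ratio = 0.3201
pct = 32.0068


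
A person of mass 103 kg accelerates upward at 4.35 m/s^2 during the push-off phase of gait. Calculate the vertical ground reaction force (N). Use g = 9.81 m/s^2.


GRF = m * (g + a)
GRF = 103 * (9.81 + 4.35)
GRF = 103 * 14.1600
GRF = 1458.4800


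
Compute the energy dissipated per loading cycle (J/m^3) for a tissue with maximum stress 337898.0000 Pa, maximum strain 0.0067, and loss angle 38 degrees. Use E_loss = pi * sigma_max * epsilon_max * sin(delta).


E_loss = pi * sigma_max * epsilon_max * sin(delta)
delta = 38 deg = 0.6632 rad
sin(delta) = 0.6157
E_loss = pi * 337898.0000 * 0.0067 * 0.6157
E_loss = 4378.7714


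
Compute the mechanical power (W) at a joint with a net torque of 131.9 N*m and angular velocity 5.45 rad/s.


P = M * omega
P = 131.9 * 5.45
P = 718.8550


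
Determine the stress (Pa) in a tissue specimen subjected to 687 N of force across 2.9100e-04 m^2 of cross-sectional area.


stress = F / A
stress = 687 / 2.9100e-04
stress = 2.3608e+06


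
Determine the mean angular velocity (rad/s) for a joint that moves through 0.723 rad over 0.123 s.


omega = delta_theta / delta_t
omega = 0.723 / 0.123
omega = 5.8780


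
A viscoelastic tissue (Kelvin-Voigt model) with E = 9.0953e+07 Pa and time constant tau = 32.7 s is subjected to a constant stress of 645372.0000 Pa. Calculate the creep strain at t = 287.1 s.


epsilon(t) = (sigma/E) * (1 - exp(-t/tau))
sigma/E = 645372.0000 / 9.0953e+07 = 0.0071
exp(-t/tau) = exp(-287.1 / 32.7) = 1.5381e-04
epsilon = 0.0071 * (1 - 1.5381e-04)
epsilon = 0.0071


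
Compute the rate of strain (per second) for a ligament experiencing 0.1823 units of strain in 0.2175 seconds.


strain_rate = delta_strain / delta_t
strain_rate = 0.1823 / 0.2175
strain_rate = 0.8382


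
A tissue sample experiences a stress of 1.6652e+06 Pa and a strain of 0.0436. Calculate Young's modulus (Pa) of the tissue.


E = stress / strain
E = 1.6652e+06 / 0.0436
E = 3.8193e+07


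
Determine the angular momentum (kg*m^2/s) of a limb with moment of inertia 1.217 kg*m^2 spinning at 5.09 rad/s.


L = I * omega
L = 1.217 * 5.09
L = 6.1945


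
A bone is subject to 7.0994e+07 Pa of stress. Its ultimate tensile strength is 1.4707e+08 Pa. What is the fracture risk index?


FRI = applied / ultimate
FRI = 7.0994e+07 / 1.4707e+08
FRI = 0.4827


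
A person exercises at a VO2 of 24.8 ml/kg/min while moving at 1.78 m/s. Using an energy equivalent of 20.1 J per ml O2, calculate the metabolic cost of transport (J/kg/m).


Power per kg = VO2 * 20.1 / 60
Power per kg = 24.8 * 20.1 / 60 = 8.3080 W/kg
Cost = power_per_kg / speed
Cost = 8.3080 / 1.78
Cost = 4.6674


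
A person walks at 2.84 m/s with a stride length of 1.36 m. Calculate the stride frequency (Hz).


f = v / stride_length
f = 2.84 / 1.36
f = 2.0882


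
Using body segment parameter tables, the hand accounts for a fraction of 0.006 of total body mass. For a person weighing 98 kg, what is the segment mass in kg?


m_segment = body_mass * fraction
m_segment = 98 * 0.006
m_segment = 0.5880


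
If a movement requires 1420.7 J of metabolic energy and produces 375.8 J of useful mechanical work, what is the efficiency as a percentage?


eta = (W_mech / E_meta) * 100
eta = (375.8 / 1420.7) * 100
ratio = 0.2645
eta = 26.4517


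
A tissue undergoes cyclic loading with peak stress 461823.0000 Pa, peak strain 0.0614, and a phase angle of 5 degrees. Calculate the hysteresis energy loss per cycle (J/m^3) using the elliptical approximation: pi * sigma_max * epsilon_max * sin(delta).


E_loss = pi * sigma_max * epsilon_max * sin(delta)
delta = 5 deg = 0.0873 rad
sin(delta) = 0.0872
E_loss = pi * 461823.0000 * 0.0614 * 0.0872
E_loss = 7764.0766


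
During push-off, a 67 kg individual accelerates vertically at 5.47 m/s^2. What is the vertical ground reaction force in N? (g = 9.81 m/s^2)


GRF = m * (g + a)
GRF = 67 * (9.81 + 5.47)
GRF = 67 * 15.2800
GRF = 1023.7600


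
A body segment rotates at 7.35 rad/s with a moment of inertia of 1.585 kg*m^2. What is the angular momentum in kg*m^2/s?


L = I * omega
L = 1.585 * 7.35
L = 11.6497


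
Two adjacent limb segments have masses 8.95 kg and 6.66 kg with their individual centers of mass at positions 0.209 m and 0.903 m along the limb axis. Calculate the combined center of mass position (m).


COM = (m1*x1 + m2*x2) / (m1 + m2)
COM = (8.95*0.209 + 6.66*0.903) / (8.95 + 6.66)
Numerator = 7.8845
Denominator = 15.6100
COM = 0.5051


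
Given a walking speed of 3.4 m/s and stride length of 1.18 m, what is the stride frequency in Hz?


f = v / stride_length
f = 3.4 / 1.18
f = 2.8814


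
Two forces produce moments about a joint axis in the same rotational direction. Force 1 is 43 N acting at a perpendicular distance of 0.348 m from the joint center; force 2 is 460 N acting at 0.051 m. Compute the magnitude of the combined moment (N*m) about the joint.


M = F1 * d1 + F2 * d2
M = 43 * 0.348 + 460 * 0.051
M = 14.9640 + 23.4600
M = 38.4240


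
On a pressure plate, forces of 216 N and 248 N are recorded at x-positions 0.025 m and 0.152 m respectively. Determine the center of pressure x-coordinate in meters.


COP_x = (F1*x1 + F2*x2) / (F1 + F2)
COP_x = (216*0.025 + 248*0.152) / (216 + 248)
Numerator = 43.0960
Denominator = 464
COP_x = 0.0929


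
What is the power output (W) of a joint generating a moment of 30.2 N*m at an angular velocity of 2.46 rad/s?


P = M * omega
P = 30.2 * 2.46
P = 74.2920


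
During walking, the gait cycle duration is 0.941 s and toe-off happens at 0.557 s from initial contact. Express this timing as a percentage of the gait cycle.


pct = (event_time / cycle_time) * 100
pct = (0.557 / 0.941) * 100
ratio = 0.5919
pct = 59.1923


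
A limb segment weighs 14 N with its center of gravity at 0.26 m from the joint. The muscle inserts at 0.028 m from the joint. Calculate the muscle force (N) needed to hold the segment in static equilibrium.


F_muscle = W * d_load / d_muscle
F_muscle = 14 * 0.26 / 0.028
Numerator = 3.6400
F_muscle = 130.0000


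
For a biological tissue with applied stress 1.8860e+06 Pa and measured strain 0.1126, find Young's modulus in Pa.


E = stress / strain
E = 1.8860e+06 / 0.1126
E = 1.6750e+07


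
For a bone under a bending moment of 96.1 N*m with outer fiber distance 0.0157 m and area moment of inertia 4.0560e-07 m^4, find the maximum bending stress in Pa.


sigma = M * c / I
sigma = 96.1 * 0.0157 / 4.0560e-07
M * c = 1.5088
sigma = 3.7198e+06


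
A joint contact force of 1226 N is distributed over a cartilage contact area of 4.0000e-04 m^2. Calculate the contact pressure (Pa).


P = F / A
P = 1226 / 4.0000e-04
P = 3.0650e+06


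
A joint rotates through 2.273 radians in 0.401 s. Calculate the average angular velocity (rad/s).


omega = delta_theta / delta_t
omega = 2.273 / 0.401
omega = 5.6683


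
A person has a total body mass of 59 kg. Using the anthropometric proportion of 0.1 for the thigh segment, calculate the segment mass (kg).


m_segment = body_mass * fraction
m_segment = 59 * 0.1
m_segment = 5.9000


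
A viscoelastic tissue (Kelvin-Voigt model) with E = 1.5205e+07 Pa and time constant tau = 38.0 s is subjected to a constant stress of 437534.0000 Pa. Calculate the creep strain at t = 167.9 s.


epsilon(t) = (sigma/E) * (1 - exp(-t/tau))
sigma/E = 437534.0000 / 1.5205e+07 = 0.0288
exp(-t/tau) = exp(-167.9 / 38.0) = 0.0121
epsilon = 0.0288 * (1 - 0.0121)
epsilon = 0.0284


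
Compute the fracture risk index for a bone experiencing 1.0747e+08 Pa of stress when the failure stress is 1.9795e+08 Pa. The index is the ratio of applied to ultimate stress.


FRI = applied / ultimate
FRI = 1.0747e+08 / 1.9795e+08
FRI = 0.5429


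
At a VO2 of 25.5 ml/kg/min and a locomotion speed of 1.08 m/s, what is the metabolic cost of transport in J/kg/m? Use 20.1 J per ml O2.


Power per kg = VO2 * 20.1 / 60
Power per kg = 25.5 * 20.1 / 60 = 8.5425 W/kg
Cost = power_per_kg / speed
Cost = 8.5425 / 1.08
Cost = 7.9097


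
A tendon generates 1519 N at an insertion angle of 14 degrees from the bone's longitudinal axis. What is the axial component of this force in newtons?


F_eff = F_tendon * cos(theta)
theta = 14 deg = 0.2443 rad
cos(theta) = 0.9703
F_eff = 1519 * 0.9703
F_eff = 1473.8792


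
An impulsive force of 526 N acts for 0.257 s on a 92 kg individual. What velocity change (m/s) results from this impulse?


J = F * dt = 526 * 0.257 = 135.1820 N*s
delta_v = J / m
delta_v = 135.1820 / 92
delta_v = 1.4694


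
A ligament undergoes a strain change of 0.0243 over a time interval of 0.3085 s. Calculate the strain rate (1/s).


strain_rate = delta_strain / delta_t
strain_rate = 0.0243 / 0.3085
strain_rate = 0.0788


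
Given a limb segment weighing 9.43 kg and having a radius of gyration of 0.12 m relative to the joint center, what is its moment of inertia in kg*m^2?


I = m * k^2
I = 9.43 * 0.12^2
k^2 = 0.0144
I = 0.1358


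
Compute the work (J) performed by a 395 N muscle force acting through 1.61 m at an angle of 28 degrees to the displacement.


W = F * d * cos(theta)
theta = 28 deg = 0.4887 rad
cos(theta) = 0.8829
W = 395 * 1.61 * 0.8829
W = 561.5105


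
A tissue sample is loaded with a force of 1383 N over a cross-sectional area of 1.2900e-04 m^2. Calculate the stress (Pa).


stress = F / A
stress = 1383 / 1.2900e-04
stress = 1.0721e+07


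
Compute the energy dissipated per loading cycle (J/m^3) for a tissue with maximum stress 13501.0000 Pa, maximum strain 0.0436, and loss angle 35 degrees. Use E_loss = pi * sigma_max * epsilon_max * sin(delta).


E_loss = pi * sigma_max * epsilon_max * sin(delta)
delta = 35 deg = 0.6109 rad
sin(delta) = 0.5736
E_loss = pi * 13501.0000 * 0.0436 * 0.5736
E_loss = 1060.7025


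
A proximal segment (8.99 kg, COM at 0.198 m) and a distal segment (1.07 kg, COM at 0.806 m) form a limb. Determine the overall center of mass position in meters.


COM = (m1*x1 + m2*x2) / (m1 + m2)
COM = (8.99*0.198 + 1.07*0.806) / (8.99 + 1.07)
Numerator = 2.6424
Denominator = 10.0600
COM = 0.2627


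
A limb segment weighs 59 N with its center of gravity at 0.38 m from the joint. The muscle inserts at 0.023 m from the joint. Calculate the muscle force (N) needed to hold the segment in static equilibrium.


F_muscle = W * d_load / d_muscle
F_muscle = 59 * 0.38 / 0.023
Numerator = 22.4200
F_muscle = 974.7826


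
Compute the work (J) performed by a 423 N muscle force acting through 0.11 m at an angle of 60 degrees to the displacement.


W = F * d * cos(theta)
theta = 60 deg = 1.0472 rad
cos(theta) = 0.5000
W = 423 * 0.11 * 0.5000
W = 23.2650


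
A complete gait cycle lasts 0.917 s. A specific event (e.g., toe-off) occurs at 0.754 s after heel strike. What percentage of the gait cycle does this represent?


pct = (event_time / cycle_time) * 100
pct = (0.754 / 0.917) * 100
ratio = 0.8222
pct = 82.2246


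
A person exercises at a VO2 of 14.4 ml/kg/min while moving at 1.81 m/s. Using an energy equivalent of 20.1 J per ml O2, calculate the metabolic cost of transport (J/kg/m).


Power per kg = VO2 * 20.1 / 60
Power per kg = 14.4 * 20.1 / 60 = 4.8240 W/kg
Cost = power_per_kg / speed
Cost = 4.8240 / 1.81
Cost = 2.6652


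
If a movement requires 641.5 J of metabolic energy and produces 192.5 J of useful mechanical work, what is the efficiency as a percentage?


eta = (W_mech / E_meta) * 100
eta = (192.5 / 641.5) * 100
ratio = 0.3001
eta = 30.0078


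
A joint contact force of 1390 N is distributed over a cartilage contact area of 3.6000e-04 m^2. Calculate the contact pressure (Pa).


P = F / A
P = 1390 / 3.6000e-04
P = 3.8611e+06


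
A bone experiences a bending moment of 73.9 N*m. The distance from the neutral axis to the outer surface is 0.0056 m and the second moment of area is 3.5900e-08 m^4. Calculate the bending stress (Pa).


sigma = M * c / I
sigma = 73.9 * 0.0056 / 3.5900e-08
M * c = 0.4138
sigma = 1.1528e+07


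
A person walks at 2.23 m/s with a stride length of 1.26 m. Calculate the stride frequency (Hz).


f = v / stride_length
f = 2.23 / 1.26
f = 1.7698


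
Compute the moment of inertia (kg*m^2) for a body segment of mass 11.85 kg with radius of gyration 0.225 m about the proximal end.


I = m * k^2
I = 11.85 * 0.225^2
k^2 = 0.0506
I = 0.5999


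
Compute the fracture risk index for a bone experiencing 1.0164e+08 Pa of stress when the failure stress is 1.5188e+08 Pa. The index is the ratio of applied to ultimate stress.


FRI = applied / ultimate
FRI = 1.0164e+08 / 1.5188e+08
FRI = 0.6692


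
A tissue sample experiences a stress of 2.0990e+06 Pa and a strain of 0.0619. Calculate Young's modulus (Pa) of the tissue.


E = stress / strain
E = 2.0990e+06 / 0.0619
E = 3.3910e+07


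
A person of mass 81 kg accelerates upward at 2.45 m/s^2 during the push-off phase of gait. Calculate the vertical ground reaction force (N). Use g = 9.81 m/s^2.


GRF = m * (g + a)
GRF = 81 * (9.81 + 2.45)
GRF = 81 * 12.2600
GRF = 993.0600


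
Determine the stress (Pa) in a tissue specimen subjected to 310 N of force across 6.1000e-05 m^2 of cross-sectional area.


stress = F / A
stress = 310 / 6.1000e-05
stress = 5.0820e+06


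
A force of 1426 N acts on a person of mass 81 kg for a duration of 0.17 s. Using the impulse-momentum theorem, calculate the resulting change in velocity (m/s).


J = F * dt = 1426 * 0.17 = 242.4200 N*s
delta_v = J / m
delta_v = 242.4200 / 81
delta_v = 2.9928


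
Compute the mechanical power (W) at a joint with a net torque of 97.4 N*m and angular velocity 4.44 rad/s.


P = M * omega
P = 97.4 * 4.44
P = 432.4560


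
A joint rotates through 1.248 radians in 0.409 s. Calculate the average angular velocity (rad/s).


omega = delta_theta / delta_t
omega = 1.248 / 0.409
omega = 3.0513


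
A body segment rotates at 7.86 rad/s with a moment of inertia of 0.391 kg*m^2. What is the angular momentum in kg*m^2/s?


L = I * omega
L = 0.391 * 7.86
L = 3.0733


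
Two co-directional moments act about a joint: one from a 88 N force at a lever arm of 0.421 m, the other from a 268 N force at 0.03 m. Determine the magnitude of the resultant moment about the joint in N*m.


M = F1 * d1 + F2 * d2
M = 88 * 0.421 + 268 * 0.03
M = 37.0480 + 8.0400
M = 45.0880


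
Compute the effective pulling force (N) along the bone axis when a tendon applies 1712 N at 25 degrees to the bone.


F_eff = F_tendon * cos(theta)
theta = 25 deg = 0.4363 rad
cos(theta) = 0.9063
F_eff = 1712 * 0.9063
F_eff = 1551.5989


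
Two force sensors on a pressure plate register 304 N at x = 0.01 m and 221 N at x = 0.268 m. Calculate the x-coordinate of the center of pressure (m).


COP_x = (F1*x1 + F2*x2) / (F1 + F2)
COP_x = (304*0.01 + 221*0.268) / (304 + 221)
Numerator = 62.2680
Denominator = 525
COP_x = 0.1186


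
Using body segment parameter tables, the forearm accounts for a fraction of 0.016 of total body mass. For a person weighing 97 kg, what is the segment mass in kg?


m_segment = body_mass * fraction
m_segment = 97 * 0.016
m_segment = 1.5520


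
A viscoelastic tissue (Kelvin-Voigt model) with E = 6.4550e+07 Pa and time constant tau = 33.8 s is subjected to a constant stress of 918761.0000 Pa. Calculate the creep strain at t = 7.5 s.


epsilon(t) = (sigma/E) * (1 - exp(-t/tau))
sigma/E = 918761.0000 / 6.4550e+07 = 0.0142
exp(-t/tau) = exp(-7.5 / 33.8) = 0.8010
epsilon = 0.0142 * (1 - 0.8010)
epsilon = 0.0028


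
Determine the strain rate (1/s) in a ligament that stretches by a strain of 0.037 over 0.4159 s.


strain_rate = delta_strain / delta_t
strain_rate = 0.037 / 0.4159
strain_rate = 0.0890


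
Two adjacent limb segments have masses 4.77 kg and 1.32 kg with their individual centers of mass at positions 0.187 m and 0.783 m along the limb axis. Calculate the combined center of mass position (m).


COM = (m1*x1 + m2*x2) / (m1 + m2)
COM = (4.77*0.187 + 1.32*0.783) / (4.77 + 1.32)
Numerator = 1.9255
Denominator = 6.0900
COM = 0.3162


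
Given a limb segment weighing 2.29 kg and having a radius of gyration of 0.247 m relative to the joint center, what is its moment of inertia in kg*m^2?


I = m * k^2
I = 2.29 * 0.247^2
k^2 = 0.0610
I = 0.1397


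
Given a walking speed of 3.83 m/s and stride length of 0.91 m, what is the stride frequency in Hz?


f = v / stride_length
f = 3.83 / 0.91
f = 4.2088


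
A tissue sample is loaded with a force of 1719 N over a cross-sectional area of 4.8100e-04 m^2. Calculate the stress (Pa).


stress = F / A
stress = 1719 / 4.8100e-04
stress = 3.5738e+06


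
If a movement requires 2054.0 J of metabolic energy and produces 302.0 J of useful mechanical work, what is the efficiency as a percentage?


eta = (W_mech / E_meta) * 100
eta = (302.0 / 2054.0) * 100
ratio = 0.1470
eta = 14.7030


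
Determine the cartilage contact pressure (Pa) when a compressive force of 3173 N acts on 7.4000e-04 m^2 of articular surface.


P = F / A
P = 3173 / 7.4000e-04
P = 4.2878e+06


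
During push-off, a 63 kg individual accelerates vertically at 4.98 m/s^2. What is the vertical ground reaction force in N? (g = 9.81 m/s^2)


GRF = m * (g + a)
GRF = 63 * (9.81 + 4.98)
GRF = 63 * 14.7900
GRF = 931.7700


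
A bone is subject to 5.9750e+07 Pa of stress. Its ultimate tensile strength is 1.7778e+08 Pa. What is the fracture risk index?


FRI = applied / ultimate
FRI = 5.9750e+07 / 1.7778e+08
FRI = 0.3361


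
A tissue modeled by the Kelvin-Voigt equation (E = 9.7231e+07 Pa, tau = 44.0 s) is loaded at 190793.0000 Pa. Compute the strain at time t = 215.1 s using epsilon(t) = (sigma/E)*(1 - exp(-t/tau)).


epsilon(t) = (sigma/E) * (1 - exp(-t/tau))
sigma/E = 190793.0000 / 9.7231e+07 = 0.0020
exp(-t/tau) = exp(-215.1 / 44.0) = 0.0075
epsilon = 0.0020 * (1 - 0.0075)
epsilon = 0.0019
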